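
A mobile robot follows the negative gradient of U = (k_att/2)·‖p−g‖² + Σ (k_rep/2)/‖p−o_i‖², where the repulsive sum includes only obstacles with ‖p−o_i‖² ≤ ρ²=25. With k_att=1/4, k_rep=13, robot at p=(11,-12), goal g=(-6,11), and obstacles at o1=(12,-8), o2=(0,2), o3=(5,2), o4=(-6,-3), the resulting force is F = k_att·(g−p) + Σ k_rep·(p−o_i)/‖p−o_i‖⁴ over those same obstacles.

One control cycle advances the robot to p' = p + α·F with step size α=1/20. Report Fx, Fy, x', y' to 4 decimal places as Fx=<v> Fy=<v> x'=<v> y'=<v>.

Fx=-4.2950 Fy=5.5701 x'=10.7853 y'=-11.7215

F_att = 1/4·(g−p) = 1/4·(-17,23) = (-4.2500,5.7500)
o1: d²=17 ≤ ρ²=25; F_rep = 13·(-1,-4)/17² = (-0.0450,-0.1799)
o2: d²=317 > ρ²=25 → inactive
o3: d²=232 > ρ²=25 → inactive
o4: d²=370 > ρ²=25 → inactive
F = F_att + ΣF_rep = (-4.2950,5.5701)
p' = p + 1/20·F = (10.7853,-11.7215)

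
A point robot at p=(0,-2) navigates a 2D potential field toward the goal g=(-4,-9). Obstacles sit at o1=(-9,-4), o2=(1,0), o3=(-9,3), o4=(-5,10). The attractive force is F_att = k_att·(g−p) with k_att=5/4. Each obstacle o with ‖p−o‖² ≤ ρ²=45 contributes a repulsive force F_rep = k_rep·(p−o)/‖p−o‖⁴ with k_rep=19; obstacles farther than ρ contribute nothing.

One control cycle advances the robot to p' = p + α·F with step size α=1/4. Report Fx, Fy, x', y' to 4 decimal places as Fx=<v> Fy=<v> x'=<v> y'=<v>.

Fx=-5.7600 Fy=-10.2700 x'=-1.4400 y'=-4.5675

F_att = 5/4·(g−p) = 5/4·(-4,-7) = (-5.0000,-8.7500)
o1: d²=85 > ρ²=45 → inactive
o2: d²=5 ≤ ρ²=45; F_rep = 19·(-1,-2)/5² = (-0.7600,-1.5200)
o3: d²=106 > ρ²=45 → inactive
o4: d²=169 > ρ²=45 → inactive
F = F_att + ΣF_rep = (-5.7600,-10.2700)
p' = p + 1/4·F = (-1.4400,-4.5675)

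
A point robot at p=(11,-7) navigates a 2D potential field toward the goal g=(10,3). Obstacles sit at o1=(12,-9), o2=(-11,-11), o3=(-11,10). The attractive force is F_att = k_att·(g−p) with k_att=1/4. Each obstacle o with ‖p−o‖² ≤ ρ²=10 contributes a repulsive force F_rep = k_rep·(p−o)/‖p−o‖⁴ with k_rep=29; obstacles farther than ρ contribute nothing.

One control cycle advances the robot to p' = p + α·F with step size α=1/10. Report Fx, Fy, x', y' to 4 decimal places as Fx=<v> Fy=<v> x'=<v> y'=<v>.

Fx=-1.4100 Fy=4.8200 x'=10.8590 y'=-6.5180

F_att = 1/4·(g−p) = 1/4·(-1,10) = (-0.2500,2.5000)
o1: d²=5 ≤ ρ²=10; F_rep = 29·(-1,2)/5² = (-1.1600,2.3200)
o2: d²=500 > ρ²=10 → inactive
o3: d²=773 > ρ²=10 → inactive
F = F_att + ΣF_rep = (-1.4100,4.8200)
p' = p + 1/10·F = (10.8590,-6.5180)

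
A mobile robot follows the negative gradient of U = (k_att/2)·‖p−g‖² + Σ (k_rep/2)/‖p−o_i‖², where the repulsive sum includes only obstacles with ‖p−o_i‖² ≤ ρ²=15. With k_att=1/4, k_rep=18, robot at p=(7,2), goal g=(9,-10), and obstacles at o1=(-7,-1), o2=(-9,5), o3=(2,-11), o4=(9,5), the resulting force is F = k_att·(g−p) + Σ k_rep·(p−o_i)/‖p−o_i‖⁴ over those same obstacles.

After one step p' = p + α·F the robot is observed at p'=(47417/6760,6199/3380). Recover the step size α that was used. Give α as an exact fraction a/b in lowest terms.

F_att = 1/4·(g−p) = 1/4·(2,-12) = (0.5000,-3.0000)
o1: d²=205 > ρ²=15 → inactive
o2: d²=265 > ρ²=15 → inactive
o3: d²=194 > ρ²=15 → inactive
o4: d²=13 ≤ ρ²=15; F_rep = 18·(-2,-3)/13² = (-0.2130,-0.3195)
F = F_att + ΣF_rep = (0.2870,-3.3195)
Δp = p'−p = (0.0143,-0.1660); α = Δx/Fx = (97/6760) / (97/338) = 1/20
check: Δy/Fy = (-561/3380) / (-561/169) = 1/20 ✓

α = 1/20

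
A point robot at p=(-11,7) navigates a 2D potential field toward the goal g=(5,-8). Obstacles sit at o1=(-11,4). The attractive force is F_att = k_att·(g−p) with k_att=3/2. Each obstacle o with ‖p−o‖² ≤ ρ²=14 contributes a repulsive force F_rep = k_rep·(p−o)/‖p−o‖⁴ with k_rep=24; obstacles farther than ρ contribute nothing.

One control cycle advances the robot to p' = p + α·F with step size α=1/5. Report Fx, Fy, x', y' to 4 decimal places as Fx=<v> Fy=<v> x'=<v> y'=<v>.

F_att = 3/2·(g−p) = 3/2·(16,-15) = (24.0000,-22.5000)
o1: d²=9 ≤ ρ²=14; F_rep = 24·(0,3)/9² = (0.0000,0.8889)
F = F_att + ΣF_rep = (24.0000,-21.6111)
p' = p + 1/5·F = (-6.2000,2.6778)

Fx=24.0000 Fy=-21.6111 x'=-6.2000 y'=2.6778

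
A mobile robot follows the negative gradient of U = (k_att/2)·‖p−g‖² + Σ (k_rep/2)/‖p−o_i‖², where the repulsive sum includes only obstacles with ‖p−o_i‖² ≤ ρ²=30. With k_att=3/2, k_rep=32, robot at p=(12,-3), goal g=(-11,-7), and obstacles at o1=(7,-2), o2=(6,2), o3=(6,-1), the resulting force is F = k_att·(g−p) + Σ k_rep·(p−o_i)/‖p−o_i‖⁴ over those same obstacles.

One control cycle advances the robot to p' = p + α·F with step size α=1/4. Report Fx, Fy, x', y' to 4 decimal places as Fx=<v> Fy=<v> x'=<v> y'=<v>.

Fx=-34.2633 Fy=-6.0473 x'=3.4342 y'=-4.5118

F_att = 3/2·(g−p) = 3/2·(-23,-4) = (-34.5000,-6.0000)
o1: d²=26 ≤ ρ²=30; F_rep = 32·(5,-1)/26² = (0.2367,-0.0473)
o2: d²=61 > ρ²=30 → inactive
o3: d²=40 > ρ²=30 → inactive
F = F_att + ΣF_rep = (-34.2633,-6.0473)
p' = p + 1/4·F = (3.4342,-4.5118)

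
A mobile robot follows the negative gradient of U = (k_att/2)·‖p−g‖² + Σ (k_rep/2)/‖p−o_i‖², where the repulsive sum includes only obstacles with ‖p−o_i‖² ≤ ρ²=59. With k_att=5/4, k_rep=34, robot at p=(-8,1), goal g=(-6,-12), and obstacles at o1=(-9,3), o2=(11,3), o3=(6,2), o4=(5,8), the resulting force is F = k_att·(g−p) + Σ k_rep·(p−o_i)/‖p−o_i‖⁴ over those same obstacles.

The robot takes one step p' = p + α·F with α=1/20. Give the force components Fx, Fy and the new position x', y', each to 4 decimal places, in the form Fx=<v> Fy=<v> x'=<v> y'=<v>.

Fx=3.8600 Fy=-18.9700 x'=-7.8070 y'=0.0515

F_att = 5/4·(g−p) = 5/4·(2,-13) = (2.5000,-16.2500)
o1: d²=5 ≤ ρ²=59; F_rep = 34·(1,-2)/5² = (1.3600,-2.7200)
o2: d²=365 > ρ²=59 → inactive
o3: d²=197 > ρ²=59 → inactive
o4: d²=218 > ρ²=59 → inactive
F = F_att + ΣF_rep = (3.8600,-18.9700)
p' = p + 1/20·F = (-7.8070,0.0515)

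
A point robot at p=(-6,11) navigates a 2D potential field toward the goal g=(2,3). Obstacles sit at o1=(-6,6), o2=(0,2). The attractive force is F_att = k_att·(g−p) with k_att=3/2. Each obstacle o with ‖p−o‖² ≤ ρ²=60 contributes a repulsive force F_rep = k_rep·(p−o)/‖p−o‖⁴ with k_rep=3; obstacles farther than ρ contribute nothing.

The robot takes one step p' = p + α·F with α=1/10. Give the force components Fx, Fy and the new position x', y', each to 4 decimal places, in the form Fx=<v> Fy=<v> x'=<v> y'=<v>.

Fx=12.0000 Fy=-11.9760 x'=-4.8000 y'=9.8024

F_att = 3/2·(g−p) = 3/2·(8,-8) = (12.0000,-12.0000)
o1: d²=25 ≤ ρ²=60; F_rep = 3·(0,5)/25² = (0.0000,0.0240)
o2: d²=117 > ρ²=60 → inactive
F = F_att + ΣF_rep = (12.0000,-11.9760)
p' = p + 1/10·F = (-4.8000,9.8024)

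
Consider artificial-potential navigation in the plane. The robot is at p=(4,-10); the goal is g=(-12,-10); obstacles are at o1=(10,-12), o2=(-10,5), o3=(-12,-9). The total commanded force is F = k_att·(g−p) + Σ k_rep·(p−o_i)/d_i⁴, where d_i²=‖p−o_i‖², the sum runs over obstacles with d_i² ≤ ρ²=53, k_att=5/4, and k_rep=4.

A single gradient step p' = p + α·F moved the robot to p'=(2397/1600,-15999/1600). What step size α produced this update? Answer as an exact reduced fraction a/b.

F_att = 5/4·(g−p) = 5/4·(-16,0) = (-20.0000,0.0000)
o1: d²=40 ≤ ρ²=53; F_rep = 4·(-6,2)/40² = (-0.0150,0.0050)
o2: d²=421 > ρ²=53 → inactive
o3: d²=257 > ρ²=53 → inactive
F = F_att + ΣF_rep = (-20.0150,0.0050)
Δp = p'−p = (-2.5019,0.0006); α = Δx/Fx = (-4003/1600) / (-4003/200) = 1/8
check: Δy/Fy = (1/1600) / (1/200) = 1/8 ✓

α = 1/8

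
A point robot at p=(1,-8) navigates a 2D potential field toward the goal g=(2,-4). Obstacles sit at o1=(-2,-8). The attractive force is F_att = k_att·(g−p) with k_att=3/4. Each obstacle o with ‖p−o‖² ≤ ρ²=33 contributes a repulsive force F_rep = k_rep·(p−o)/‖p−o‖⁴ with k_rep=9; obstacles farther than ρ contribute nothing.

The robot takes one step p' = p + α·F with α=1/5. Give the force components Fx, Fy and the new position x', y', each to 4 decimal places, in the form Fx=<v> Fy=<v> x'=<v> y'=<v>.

F_att = 3/4·(g−p) = 3/4·(1,4) = (0.7500,3.0000)
o1: d²=9 ≤ ρ²=33; F_rep = 9·(3,0)/9² = (0.3333,0.0000)
F = F_att + ΣF_rep = (1.0833,3.0000)
p' = p + 1/5·F = (1.2167,-7.4000)

Fx=1.0833 Fy=3.0000 x'=1.2167 y'=-7.4000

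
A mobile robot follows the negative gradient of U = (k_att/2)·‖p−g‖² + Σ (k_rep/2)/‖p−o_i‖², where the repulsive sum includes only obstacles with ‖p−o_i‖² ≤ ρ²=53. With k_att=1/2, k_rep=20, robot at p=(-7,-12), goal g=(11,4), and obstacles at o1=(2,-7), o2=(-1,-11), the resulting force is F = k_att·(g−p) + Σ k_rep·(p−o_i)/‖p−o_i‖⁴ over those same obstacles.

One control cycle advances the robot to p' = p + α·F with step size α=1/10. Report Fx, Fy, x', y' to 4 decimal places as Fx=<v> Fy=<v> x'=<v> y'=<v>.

F_att = 1/2·(g−p) = 1/2·(18,16) = (9.0000,8.0000)
o1: d²=106 > ρ²=53 → inactive
o2: d²=37 ≤ ρ²=53; F_rep = 20·(-6,-1)/37² = (-0.0877,-0.0146)
F = F_att + ΣF_rep = (8.9123,7.9854)
p' = p + 1/10·F = (-6.1088,-11.2015)

Fx=8.9123 Fy=7.9854 x'=-6.1088 y'=-11.2015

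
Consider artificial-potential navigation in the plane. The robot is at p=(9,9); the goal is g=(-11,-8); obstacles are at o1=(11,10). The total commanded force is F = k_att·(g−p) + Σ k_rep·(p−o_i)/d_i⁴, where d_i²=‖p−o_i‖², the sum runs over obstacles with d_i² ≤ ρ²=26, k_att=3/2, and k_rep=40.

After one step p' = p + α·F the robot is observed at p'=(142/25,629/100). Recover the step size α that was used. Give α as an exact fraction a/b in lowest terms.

α = 1/10

F_att = 3/2·(g−p) = 3/2·(-20,-17) = (-30.0000,-25.5000)
o1: d²=5 ≤ ρ²=26; F_rep = 40·(-2,-1)/5² = (-3.2000,-1.6000)
F = F_att + ΣF_rep = (-33.2000,-27.1000)
Δp = p'−p = (-3.3200,-2.7100); α = Δx/Fx = (-83/25) / (-166/5) = 1/10
check: Δy/Fy = (-271/100) / (-271/10) = 1/10 ✓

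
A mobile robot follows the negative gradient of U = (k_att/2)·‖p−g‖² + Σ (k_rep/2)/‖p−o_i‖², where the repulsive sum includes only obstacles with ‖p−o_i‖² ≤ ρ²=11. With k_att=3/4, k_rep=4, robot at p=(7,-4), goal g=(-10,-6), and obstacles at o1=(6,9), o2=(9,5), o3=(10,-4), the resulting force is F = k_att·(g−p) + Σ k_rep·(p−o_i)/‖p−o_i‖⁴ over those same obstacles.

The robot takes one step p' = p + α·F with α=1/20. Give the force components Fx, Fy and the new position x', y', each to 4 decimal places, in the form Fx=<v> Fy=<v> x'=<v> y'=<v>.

F_att = 3/4·(g−p) = 3/4·(-17,-2) = (-12.7500,-1.5000)
o1: d²=170 > ρ²=11 → inactive
o2: d²=85 > ρ²=11 → inactive
o3: d²=9 ≤ ρ²=11; F_rep = 4·(-3,0)/9² = (-0.1481,0.0000)
F = F_att + ΣF_rep = (-12.8981,-1.5000)
p' = p + 1/20·F = (6.3551,-4.0750)

Fx=-12.8981 Fy=-1.5000 x'=6.3551 y'=-4.0750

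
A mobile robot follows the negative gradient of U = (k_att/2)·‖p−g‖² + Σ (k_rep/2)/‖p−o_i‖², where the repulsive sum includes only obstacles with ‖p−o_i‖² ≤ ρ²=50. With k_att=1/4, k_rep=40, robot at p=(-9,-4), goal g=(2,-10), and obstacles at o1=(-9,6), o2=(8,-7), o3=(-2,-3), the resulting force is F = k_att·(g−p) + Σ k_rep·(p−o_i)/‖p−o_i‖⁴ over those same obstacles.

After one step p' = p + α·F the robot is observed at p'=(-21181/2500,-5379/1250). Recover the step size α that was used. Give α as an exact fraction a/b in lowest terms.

α = 1/5

F_att = 1/4·(g−p) = 1/4·(11,-6) = (2.7500,-1.5000)
o1: d²=100 > ρ²=50 → inactive
o2: d²=298 > ρ²=50 → inactive
o3: d²=50 ≤ ρ²=50; F_rep = 40·(-7,-1)/50² = (-0.1120,-0.0160)
F = F_att + ΣF_rep = (2.6380,-1.5160)
Δp = p'−p = (0.5276,-0.3032); α = Δx/Fx = (1319/2500) / (1319/500) = 1/5
check: Δy/Fy = (-379/1250) / (-379/250) = 1/5 ✓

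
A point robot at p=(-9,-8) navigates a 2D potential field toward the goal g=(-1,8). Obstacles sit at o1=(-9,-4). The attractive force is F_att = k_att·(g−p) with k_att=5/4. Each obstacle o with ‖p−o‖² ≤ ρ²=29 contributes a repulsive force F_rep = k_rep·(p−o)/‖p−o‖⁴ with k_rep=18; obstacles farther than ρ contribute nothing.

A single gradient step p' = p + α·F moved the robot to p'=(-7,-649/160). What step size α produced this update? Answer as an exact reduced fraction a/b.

α = 1/5

F_att = 5/4·(g−p) = 5/4·(8,16) = (10.0000,20.0000)
o1: d²=16 ≤ ρ²=29; F_rep = 18·(0,-4)/16² = (0.0000,-0.2812)
F = F_att + ΣF_rep = (10.0000,19.7188)
Δp = p'−p = (2.0000,3.9438); α = Δx/Fx = (2) / (10) = 1/5
check: Δy/Fy = (631/160) / (631/32) = 1/5 ✓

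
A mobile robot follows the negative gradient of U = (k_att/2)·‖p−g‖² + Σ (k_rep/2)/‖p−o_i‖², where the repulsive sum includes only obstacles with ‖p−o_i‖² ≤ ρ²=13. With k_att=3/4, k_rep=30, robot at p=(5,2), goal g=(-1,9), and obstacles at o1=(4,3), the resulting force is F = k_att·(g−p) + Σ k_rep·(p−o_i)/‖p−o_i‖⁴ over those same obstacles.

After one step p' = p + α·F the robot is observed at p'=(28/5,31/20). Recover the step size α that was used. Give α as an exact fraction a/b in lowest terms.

α = 1/5

F_att = 3/4·(g−p) = 3/4·(-6,7) = (-4.5000,5.2500)
o1: d²=2 ≤ ρ²=13; F_rep = 30·(1,-1)/2² = (7.5000,-7.5000)
F = F_att + ΣF_rep = (3.0000,-2.2500)
Δp = p'−p = (0.6000,-0.4500); α = Δx/Fx = (3/5) / (3) = 1/5
check: Δy/Fy = (-9/20) / (-9/4) = 1/5 ✓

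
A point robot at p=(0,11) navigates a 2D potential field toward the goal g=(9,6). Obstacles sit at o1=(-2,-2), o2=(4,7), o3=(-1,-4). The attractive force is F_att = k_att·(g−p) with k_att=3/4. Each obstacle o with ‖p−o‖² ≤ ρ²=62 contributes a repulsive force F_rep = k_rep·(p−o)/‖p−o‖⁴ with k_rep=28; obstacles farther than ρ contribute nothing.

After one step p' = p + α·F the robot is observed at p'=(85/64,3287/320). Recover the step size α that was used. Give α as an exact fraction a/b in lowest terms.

F_att = 3/4·(g−p) = 3/4·(9,-5) = (6.7500,-3.7500)
o1: d²=173 > ρ²=62 → inactive
o2: d²=32 ≤ ρ²=62; F_rep = 28·(-4,4)/32² = (-0.1094,0.1094)
o3: d²=226 > ρ²=62 → inactive
F = F_att + ΣF_rep = (6.6406,-3.6406)
Δp = p'−p = (1.3281,-0.7281); α = Δx/Fx = (85/64) / (425/64) = 1/5
check: Δy/Fy = (-233/320) / (-233/64) = 1/5 ✓

α = 1/5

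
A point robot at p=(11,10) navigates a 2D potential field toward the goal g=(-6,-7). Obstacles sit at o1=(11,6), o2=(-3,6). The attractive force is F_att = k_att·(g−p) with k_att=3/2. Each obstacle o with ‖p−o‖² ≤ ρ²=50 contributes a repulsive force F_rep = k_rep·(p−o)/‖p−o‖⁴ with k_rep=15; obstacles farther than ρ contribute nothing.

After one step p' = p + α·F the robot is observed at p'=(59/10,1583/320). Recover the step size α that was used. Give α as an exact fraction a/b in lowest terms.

F_att = 3/2·(g−p) = 3/2·(-17,-17) = (-25.5000,-25.5000)
o1: d²=16 ≤ ρ²=50; F_rep = 15·(0,4)/16² = (0.0000,0.2344)
o2: d²=212 > ρ²=50 → inactive
F = F_att + ΣF_rep = (-25.5000,-25.2656)
Δp = p'−p = (-5.1000,-5.0531); α = Δx/Fx = (-51/10) / (-51/2) = 1/5
check: Δy/Fy = (-1617/320) / (-1617/64) = 1/5 ✓

α = 1/5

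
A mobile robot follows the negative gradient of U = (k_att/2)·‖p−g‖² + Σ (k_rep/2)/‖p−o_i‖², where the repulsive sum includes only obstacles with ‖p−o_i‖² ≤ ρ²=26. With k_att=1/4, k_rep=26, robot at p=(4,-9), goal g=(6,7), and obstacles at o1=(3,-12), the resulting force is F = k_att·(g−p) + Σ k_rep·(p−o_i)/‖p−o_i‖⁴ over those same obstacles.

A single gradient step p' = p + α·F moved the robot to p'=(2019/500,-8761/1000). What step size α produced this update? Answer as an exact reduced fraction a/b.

α = 1/20

F_att = 1/4·(g−p) = 1/4·(2,16) = (0.5000,4.0000)
o1: d²=10 ≤ ρ²=26; F_rep = 26·(1,3)/10² = (0.2600,0.7800)
F = F_att + ΣF_rep = (0.7600,4.7800)
Δp = p'−p = (0.0380,0.2390); α = Δx/Fx = (19/500) / (19/25) = 1/20
check: Δy/Fy = (239/1000) / (239/50) = 1/20 ✓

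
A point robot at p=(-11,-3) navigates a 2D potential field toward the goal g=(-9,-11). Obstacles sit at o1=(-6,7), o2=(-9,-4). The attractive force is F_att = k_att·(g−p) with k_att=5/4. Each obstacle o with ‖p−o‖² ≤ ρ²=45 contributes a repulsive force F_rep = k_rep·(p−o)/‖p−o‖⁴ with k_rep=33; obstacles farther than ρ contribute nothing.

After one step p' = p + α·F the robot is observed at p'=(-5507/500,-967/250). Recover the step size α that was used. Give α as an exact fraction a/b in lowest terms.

α = 1/10

F_att = 5/4·(g−p) = 5/4·(2,-8) = (2.5000,-10.0000)
o1: d²=125 > ρ²=45 → inactive
o2: d²=5 ≤ ρ²=45; F_rep = 33·(-2,1)/5² = (-2.6400,1.3200)
F = F_att + ΣF_rep = (-0.1400,-8.6800)
Δp = p'−p = (-0.0140,-0.8680); α = Δx/Fx = (-7/500) / (-7/50) = 1/10
check: Δy/Fy = (-217/250) / (-217/25) = 1/10 ✓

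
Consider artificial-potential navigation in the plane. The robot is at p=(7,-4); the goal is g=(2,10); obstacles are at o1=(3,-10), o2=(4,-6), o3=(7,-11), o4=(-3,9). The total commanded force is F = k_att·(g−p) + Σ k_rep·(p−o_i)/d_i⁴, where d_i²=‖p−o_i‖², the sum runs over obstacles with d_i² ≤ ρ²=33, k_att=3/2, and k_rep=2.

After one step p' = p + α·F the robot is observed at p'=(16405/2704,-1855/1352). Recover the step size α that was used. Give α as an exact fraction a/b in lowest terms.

F_att = 3/2·(g−p) = 3/2·(-5,14) = (-7.5000,21.0000)
o1: d²=52 > ρ²=33 → inactive
o2: d²=13 ≤ ρ²=33; F_rep = 2·(3,2)/13² = (0.0355,0.0237)
o3: d²=49 > ρ²=33 → inactive
o4: d²=269 > ρ²=33 → inactive
F = F_att + ΣF_rep = (-7.4645,21.0237)
Δp = p'−p = (-0.9331,2.6280); α = Δx/Fx = (-2523/2704) / (-2523/338) = 1/8
check: Δy/Fy = (3553/1352) / (3553/169) = 1/8 ✓

α = 1/8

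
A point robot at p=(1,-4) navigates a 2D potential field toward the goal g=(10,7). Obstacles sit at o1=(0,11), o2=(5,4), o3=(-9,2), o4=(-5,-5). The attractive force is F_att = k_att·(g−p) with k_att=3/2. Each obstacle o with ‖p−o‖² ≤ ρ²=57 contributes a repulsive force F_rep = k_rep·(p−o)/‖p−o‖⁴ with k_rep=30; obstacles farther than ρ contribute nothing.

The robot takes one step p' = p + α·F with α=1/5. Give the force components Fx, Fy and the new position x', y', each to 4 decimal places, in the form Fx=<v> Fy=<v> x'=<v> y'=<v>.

F_att = 3/2·(g−p) = 3/2·(9,11) = (13.5000,16.5000)
o1: d²=226 > ρ²=57 → inactive
o2: d²=80 > ρ²=57 → inactive
o3: d²=136 > ρ²=57 → inactive
o4: d²=37 ≤ ρ²=57; F_rep = 30·(6,1)/37² = (0.1315,0.0219)
F = F_att + ΣF_rep = (13.6315,16.5219)
p' = p + 1/5·F = (3.7263,-0.6956)

Fx=13.6315 Fy=16.5219 x'=3.7263 y'=-0.6956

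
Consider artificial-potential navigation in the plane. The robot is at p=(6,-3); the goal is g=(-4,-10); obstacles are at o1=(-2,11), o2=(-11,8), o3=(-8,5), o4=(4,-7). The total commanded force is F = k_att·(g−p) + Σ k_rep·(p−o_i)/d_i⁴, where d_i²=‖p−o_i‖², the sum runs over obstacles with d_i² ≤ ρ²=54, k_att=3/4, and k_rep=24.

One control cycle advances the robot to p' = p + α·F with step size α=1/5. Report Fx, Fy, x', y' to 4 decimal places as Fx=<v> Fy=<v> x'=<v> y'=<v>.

Fx=-7.3800 Fy=-5.0100 x'=4.5240 y'=-4.0020

F_att = 3/4·(g−p) = 3/4·(-10,-7) = (-7.5000,-5.2500)
o1: d²=260 > ρ²=54 → inactive
o2: d²=410 > ρ²=54 → inactive
o3: d²=260 > ρ²=54 → inactive
o4: d²=20 ≤ ρ²=54; F_rep = 24·(2,4)/20² = (0.1200,0.2400)
F = F_att + ΣF_rep = (-7.3800,-5.0100)
p' = p + 1/5·F = (4.5240,-4.0020)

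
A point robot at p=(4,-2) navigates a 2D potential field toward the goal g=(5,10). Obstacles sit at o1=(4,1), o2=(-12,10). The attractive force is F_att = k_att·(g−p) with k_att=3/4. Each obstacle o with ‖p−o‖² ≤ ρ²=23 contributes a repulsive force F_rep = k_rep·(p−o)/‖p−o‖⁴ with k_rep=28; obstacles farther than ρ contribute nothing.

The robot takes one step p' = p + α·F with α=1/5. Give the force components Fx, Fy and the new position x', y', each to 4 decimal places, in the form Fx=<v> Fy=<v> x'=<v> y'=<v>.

F_att = 3/4·(g−p) = 3/4·(1,12) = (0.7500,9.0000)
o1: d²=9 ≤ ρ²=23; F_rep = 28·(0,-3)/9² = (0.0000,-1.0370)
o2: d²=400 > ρ²=23 → inactive
F = F_att + ΣF_rep = (0.7500,7.9630)
p' = p + 1/5·F = (4.1500,-0.4074)

Fx=0.7500 Fy=7.9630 x'=4.1500 y'=-0.4074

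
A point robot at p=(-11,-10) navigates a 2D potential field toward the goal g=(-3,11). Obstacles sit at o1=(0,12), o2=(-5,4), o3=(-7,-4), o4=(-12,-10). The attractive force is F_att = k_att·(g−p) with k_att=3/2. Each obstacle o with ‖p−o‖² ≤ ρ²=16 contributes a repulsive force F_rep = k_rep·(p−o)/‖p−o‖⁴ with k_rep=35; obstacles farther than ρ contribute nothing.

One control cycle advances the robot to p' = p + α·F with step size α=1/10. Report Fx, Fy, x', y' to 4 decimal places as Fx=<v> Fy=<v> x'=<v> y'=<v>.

Fx=47.0000 Fy=31.5000 x'=-6.3000 y'=-6.8500

F_att = 3/2·(g−p) = 3/2·(8,21) = (12.0000,31.5000)
o1: d²=605 > ρ²=16 → inactive
o2: d²=232 > ρ²=16 → inactive
o3: d²=52 > ρ²=16 → inactive
o4: d²=1 ≤ ρ²=16; F_rep = 35·(1,0)/1² = (35.0000,0.0000)
F = F_att + ΣF_rep = (47.0000,31.5000)
p' = p + 1/10·F = (-6.3000,-6.8500)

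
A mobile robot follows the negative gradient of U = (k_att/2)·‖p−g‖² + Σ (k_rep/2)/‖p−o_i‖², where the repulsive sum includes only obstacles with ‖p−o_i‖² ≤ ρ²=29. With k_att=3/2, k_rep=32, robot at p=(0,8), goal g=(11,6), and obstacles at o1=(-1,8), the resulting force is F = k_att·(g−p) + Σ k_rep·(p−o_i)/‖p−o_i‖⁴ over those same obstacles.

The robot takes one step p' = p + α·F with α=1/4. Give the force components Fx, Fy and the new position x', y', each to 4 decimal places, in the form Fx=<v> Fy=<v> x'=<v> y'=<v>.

F_att = 3/2·(g−p) = 3/2·(11,-2) = (16.5000,-3.0000)
o1: d²=1 ≤ ρ²=29; F_rep = 32·(1,0)/1² = (32.0000,0.0000)
F = F_att + ΣF_rep = (48.5000,-3.0000)
p' = p + 1/4·F = (12.1250,7.2500)

Fx=48.5000 Fy=-3.0000 x'=12.1250 y'=7.2500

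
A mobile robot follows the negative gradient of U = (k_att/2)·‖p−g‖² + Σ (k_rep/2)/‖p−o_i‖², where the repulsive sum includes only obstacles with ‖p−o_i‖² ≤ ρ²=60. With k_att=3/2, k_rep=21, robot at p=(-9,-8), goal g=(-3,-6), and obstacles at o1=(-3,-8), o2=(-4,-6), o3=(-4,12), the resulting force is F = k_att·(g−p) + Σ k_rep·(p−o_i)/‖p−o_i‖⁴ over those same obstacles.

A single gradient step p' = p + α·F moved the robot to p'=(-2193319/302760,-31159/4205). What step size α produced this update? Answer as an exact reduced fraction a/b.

F_att = 3/2·(g−p) = 3/2·(6,2) = (9.0000,3.0000)
o1: d²=36 ≤ ρ²=60; F_rep = 21·(-6,0)/36² = (-0.0972,0.0000)
o2: d²=29 ≤ ρ²=60; F_rep = 21·(-5,-2)/29² = (-0.1249,-0.0499)
o3: d²=425 > ρ²=60 → inactive
F = F_att + ΣF_rep = (8.7779,2.9501)
Δp = p'−p = (1.7556,0.5900); α = Δx/Fx = (531521/302760) / (531521/60552) = 1/5
check: Δy/Fy = (2481/4205) / (2481/841) = 1/5 ✓

α = 1/5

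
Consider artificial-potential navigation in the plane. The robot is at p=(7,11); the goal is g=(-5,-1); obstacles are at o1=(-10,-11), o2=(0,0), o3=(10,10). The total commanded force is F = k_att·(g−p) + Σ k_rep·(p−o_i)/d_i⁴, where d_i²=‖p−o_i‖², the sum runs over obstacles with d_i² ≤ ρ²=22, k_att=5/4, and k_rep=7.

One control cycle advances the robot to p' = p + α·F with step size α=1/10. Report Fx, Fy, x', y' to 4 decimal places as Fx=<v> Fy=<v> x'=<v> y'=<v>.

F_att = 5/4·(g−p) = 5/4·(-12,-12) = (-15.0000,-15.0000)
o1: d²=773 > ρ²=22 → inactive
o2: d²=170 > ρ²=22 → inactive
o3: d²=10 ≤ ρ²=22; F_rep = 7·(-3,1)/10² = (-0.2100,0.0700)
F = F_att + ΣF_rep = (-15.2100,-14.9300)
p' = p + 1/10·F = (5.4790,9.5070)

Fx=-15.2100 Fy=-14.9300 x'=5.4790 y'=9.5070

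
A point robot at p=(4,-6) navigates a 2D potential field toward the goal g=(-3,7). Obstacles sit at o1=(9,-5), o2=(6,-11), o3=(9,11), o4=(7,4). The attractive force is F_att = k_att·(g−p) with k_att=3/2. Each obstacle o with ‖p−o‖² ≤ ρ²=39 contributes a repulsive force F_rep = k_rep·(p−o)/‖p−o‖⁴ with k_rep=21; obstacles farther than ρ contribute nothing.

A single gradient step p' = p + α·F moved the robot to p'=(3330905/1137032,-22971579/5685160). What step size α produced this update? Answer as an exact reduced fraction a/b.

α = 1/10

F_att = 3/2·(g−p) = 3/2·(-7,13) = (-10.5000,19.5000)
o1: d²=26 ≤ ρ²=39; F_rep = 21·(-5,-1)/26² = (-0.1553,-0.0311)
o2: d²=29 ≤ ρ²=39; F_rep = 21·(-2,5)/29² = (-0.0499,0.1249)
o3: d²=314 > ρ²=39 → inactive
o4: d²=109 > ρ²=39 → inactive
F = F_att + ΣF_rep = (-10.7053,19.5938)
Δp = p'−p = (-1.0705,1.9594); α = Δx/Fx = (-1217223/1137032) / (-6086115/568516) = 1/10
check: Δy/Fy = (11139381/5685160) / (11139381/568516) = 1/10 ✓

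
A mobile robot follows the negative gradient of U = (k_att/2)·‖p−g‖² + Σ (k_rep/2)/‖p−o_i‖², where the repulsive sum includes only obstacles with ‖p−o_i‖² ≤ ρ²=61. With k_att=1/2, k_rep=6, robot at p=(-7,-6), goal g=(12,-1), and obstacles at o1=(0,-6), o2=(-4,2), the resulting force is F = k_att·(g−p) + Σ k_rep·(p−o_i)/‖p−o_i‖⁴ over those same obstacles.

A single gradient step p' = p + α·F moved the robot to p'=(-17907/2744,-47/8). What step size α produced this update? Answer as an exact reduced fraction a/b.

α = 1/20

F_att = 1/2·(g−p) = 1/2·(19,5) = (9.5000,2.5000)
o1: d²=49 ≤ ρ²=61; F_rep = 6·(-7,0)/49² = (-0.0175,0.0000)
o2: d²=73 > ρ²=61 → inactive
F = F_att + ΣF_rep = (9.4825,2.5000)
Δp = p'−p = (0.4741,0.1250); α = Δx/Fx = (1301/2744) / (6505/686) = 1/20
check: Δy/Fy = (1/8) / (5/2) = 1/20 ✓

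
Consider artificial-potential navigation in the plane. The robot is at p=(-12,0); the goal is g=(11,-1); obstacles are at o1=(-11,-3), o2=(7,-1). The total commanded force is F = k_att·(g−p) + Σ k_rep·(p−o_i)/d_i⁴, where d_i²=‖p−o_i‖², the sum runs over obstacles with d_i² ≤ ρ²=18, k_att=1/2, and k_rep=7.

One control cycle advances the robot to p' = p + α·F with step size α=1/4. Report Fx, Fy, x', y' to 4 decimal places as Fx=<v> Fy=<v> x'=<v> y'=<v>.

F_att = 1/2·(g−p) = 1/2·(23,-1) = (11.5000,-0.5000)
o1: d²=10 ≤ ρ²=18; F_rep = 7·(-1,3)/10² = (-0.0700,0.2100)
o2: d²=362 > ρ²=18 → inactive
F = F_att + ΣF_rep = (11.4300,-0.2900)
p' = p + 1/4·F = (-9.1425,-0.0725)

Fx=11.4300 Fy=-0.2900 x'=-9.1425 y'=-0.0725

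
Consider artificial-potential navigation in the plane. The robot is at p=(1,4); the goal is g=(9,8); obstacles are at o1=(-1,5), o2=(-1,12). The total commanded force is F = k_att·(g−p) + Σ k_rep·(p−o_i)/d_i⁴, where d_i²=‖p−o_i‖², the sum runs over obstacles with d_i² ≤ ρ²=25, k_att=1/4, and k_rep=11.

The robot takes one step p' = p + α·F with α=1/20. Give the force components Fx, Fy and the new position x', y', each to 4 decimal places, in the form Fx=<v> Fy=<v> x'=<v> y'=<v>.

Fx=2.8800 Fy=0.5600 x'=1.1440 y'=4.0280

F_att = 1/4·(g−p) = 1/4·(8,4) = (2.0000,1.0000)
o1: d²=5 ≤ ρ²=25; F_rep = 11·(2,-1)/5² = (0.8800,-0.4400)
o2: d²=68 > ρ²=25 → inactive
F = F_att + ΣF_rep = (2.8800,0.5600)
p' = p + 1/20·F = (1.1440,4.0280)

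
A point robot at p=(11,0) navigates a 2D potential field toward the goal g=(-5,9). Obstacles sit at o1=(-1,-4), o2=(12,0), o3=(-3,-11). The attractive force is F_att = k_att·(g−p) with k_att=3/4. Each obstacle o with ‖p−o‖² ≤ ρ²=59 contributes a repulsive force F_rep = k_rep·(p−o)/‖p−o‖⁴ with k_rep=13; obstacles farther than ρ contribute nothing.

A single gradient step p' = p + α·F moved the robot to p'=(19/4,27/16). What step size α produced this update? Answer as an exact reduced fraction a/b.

α = 1/4

F_att = 3/4·(g−p) = 3/4·(-16,9) = (-12.0000,6.7500)
o1: d²=160 > ρ²=59 → inactive
o2: d²=1 ≤ ρ²=59; F_rep = 13·(-1,0)/1² = (-13.0000,0.0000)
o3: d²=317 > ρ²=59 → inactive
F = F_att + ΣF_rep = (-25.0000,6.7500)
Δp = p'−p = (-6.2500,1.6875); α = Δx/Fx = (-25/4) / (-25) = 1/4
check: Δy/Fy = (27/16) / (27/4) = 1/4 ✓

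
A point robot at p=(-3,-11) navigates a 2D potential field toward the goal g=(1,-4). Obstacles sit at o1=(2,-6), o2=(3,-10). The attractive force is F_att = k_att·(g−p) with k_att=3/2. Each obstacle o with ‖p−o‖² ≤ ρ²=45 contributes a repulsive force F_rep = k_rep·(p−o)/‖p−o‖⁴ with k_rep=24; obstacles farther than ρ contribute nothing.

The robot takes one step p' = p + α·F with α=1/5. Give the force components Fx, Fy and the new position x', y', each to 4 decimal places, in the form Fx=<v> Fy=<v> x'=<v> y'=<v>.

Fx=5.8948 Fy=10.4825 x'=-1.8210 y'=-8.9035

F_att = 3/2·(g−p) = 3/2·(4,7) = (6.0000,10.5000)
o1: d²=50 > ρ²=45 → inactive
o2: d²=37 ≤ ρ²=45; F_rep = 24·(-6,-1)/37² = (-0.1052,-0.0175)
F = F_att + ΣF_rep = (5.8948,10.4825)
p' = p + 1/5·F = (-1.8210,-8.9035)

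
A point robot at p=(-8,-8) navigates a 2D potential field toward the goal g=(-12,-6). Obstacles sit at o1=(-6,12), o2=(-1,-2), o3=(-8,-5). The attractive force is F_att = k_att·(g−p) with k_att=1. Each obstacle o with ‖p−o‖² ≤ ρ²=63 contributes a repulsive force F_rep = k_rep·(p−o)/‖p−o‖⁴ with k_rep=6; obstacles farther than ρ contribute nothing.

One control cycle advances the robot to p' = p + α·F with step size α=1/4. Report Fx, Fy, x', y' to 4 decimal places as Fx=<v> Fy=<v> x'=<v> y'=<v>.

F_att = 1·(g−p) = 1·(-4,2) = (-4.0000,2.0000)
o1: d²=404 > ρ²=63 → inactive
o2: d²=85 > ρ²=63 → inactive
o3: d²=9 ≤ ρ²=63; F_rep = 6·(0,-3)/9² = (0.0000,-0.2222)
F = F_att + ΣF_rep = (-4.0000,1.7778)
p' = p + 1/4·F = (-9.0000,-7.5556)

Fx=-4.0000 Fy=1.7778 x'=-9.0000 y'=-7.5556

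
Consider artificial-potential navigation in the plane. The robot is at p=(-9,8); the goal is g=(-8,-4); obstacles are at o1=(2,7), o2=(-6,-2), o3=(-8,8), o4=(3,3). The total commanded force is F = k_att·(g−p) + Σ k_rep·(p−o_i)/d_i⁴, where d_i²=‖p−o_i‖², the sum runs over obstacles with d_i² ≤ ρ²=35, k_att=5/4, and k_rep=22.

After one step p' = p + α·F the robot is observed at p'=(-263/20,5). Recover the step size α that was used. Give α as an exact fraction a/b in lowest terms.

F_att = 5/4·(g−p) = 5/4·(1,-12) = (1.2500,-15.0000)
o1: d²=122 > ρ²=35 → inactive
o2: d²=109 > ρ²=35 → inactive
o3: d²=1 ≤ ρ²=35; F_rep = 22·(-1,0)/1² = (-22.0000,0.0000)
o4: d²=169 > ρ²=35 → inactive
F = F_att + ΣF_rep = (-20.7500,-15.0000)
Δp = p'−p = (-4.1500,-3.0000); α = Δx/Fx = (-83/20) / (-83/4) = 1/5
check: Δy/Fy = (-3) / (-15) = 1/5 ✓

α = 1/5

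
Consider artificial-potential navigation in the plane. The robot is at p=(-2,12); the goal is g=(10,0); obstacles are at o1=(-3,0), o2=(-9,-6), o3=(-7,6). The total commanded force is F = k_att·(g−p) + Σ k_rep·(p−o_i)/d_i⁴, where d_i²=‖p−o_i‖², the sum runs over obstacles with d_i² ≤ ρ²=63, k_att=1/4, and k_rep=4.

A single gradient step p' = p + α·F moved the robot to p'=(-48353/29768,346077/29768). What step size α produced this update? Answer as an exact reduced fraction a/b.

α = 1/8

F_att = 1/4·(g−p) = 1/4·(12,-12) = (3.0000,-3.0000)
o1: d²=145 > ρ²=63 → inactive
o2: d²=373 > ρ²=63 → inactive
o3: d²=61 ≤ ρ²=63; F_rep = 4·(5,6)/61² = (0.0054,0.0064)
F = F_att + ΣF_rep = (3.0054,-2.9936)
Δp = p'−p = (0.3757,-0.3742); α = Δx/Fx = (11183/29768) / (11183/3721) = 1/8
check: Δy/Fy = (-11139/29768) / (-11139/3721) = 1/8 ✓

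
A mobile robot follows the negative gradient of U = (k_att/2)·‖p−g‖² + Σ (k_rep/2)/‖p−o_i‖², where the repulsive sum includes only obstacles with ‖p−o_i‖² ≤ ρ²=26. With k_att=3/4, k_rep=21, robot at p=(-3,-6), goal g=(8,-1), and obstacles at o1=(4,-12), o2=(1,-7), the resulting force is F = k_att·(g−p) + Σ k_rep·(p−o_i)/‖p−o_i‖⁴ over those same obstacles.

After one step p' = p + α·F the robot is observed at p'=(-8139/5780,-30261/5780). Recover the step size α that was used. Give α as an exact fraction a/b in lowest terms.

α = 1/5

F_att = 3/4·(g−p) = 3/4·(11,5) = (8.2500,3.7500)
o1: d²=85 > ρ²=26 → inactive
o2: d²=17 ≤ ρ²=26; F_rep = 21·(-4,1)/17² = (-0.2907,0.0727)
F = F_att + ΣF_rep = (7.9593,3.8227)
Δp = p'−p = (1.5919,0.7645); α = Δx/Fx = (9201/5780) / (9201/1156) = 1/5
check: Δy/Fy = (4419/5780) / (4419/1156) = 1/5 ✓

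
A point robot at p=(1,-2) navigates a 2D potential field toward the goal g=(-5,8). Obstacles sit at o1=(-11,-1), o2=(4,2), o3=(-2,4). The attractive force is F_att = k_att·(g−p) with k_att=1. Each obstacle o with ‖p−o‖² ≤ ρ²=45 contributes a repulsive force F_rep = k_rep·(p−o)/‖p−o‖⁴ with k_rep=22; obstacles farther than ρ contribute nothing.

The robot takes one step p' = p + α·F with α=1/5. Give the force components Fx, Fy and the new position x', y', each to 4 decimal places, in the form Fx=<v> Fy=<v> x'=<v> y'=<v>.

Fx=-6.0730 Fy=9.7940 x'=-0.2146 y'=-0.0412

F_att = 1·(g−p) = 1·(-6,10) = (-6.0000,10.0000)
o1: d²=145 > ρ²=45 → inactive
o2: d²=25 ≤ ρ²=45; F_rep = 22·(-3,-4)/25² = (-0.1056,-0.1408)
o3: d²=45 ≤ ρ²=45; F_rep = 22·(3,-6)/45² = (0.0326,-0.0652)
F = F_att + ΣF_rep = (-6.0730,9.7940)
p' = p + 1/5·F = (-0.2146,-0.0412)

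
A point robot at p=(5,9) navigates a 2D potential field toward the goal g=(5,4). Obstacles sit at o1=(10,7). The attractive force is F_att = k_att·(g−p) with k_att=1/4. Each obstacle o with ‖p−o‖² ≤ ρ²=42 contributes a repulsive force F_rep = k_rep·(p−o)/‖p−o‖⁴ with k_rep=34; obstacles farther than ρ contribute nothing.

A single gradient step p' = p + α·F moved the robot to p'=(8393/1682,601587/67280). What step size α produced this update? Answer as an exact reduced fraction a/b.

F_att = 1/4·(g−p) = 1/4·(0,-5) = (0.0000,-1.2500)
o1: d²=29 ≤ ρ²=42; F_rep = 34·(-5,2)/29² = (-0.2021,0.0809)
F = F_att + ΣF_rep = (-0.2021,-1.1691)
Δp = p'−p = (-0.0101,-0.0585); α = Δx/Fx = (-17/1682) / (-170/841) = 1/20
check: Δy/Fy = (-3933/67280) / (-3933/3364) = 1/20 ✓

α = 1/20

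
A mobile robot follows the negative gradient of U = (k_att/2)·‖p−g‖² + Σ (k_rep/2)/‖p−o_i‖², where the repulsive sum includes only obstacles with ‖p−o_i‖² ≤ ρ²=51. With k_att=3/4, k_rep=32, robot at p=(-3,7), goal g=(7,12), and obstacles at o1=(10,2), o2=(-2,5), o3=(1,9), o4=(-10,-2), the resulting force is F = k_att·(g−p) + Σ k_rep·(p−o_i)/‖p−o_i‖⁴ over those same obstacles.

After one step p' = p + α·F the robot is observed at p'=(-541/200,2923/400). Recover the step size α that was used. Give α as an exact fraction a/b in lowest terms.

α = 1/20

F_att = 3/4·(g−p) = 3/4·(10,5) = (7.5000,3.7500)
o1: d²=194 > ρ²=51 → inactive
o2: d²=5 ≤ ρ²=51; F_rep = 32·(-1,2)/5² = (-1.2800,2.5600)
o3: d²=20 ≤ ρ²=51; F_rep = 32·(-4,-2)/20² = (-0.3200,-0.1600)
o4: d²=130 > ρ²=51 → inactive
F = F_att + ΣF_rep = (5.9000,6.1500)
Δp = p'−p = (0.2950,0.3075); α = Δx/Fx = (59/200) / (59/10) = 1/20
check: Δy/Fy = (123/400) / (123/20) = 1/20 ✓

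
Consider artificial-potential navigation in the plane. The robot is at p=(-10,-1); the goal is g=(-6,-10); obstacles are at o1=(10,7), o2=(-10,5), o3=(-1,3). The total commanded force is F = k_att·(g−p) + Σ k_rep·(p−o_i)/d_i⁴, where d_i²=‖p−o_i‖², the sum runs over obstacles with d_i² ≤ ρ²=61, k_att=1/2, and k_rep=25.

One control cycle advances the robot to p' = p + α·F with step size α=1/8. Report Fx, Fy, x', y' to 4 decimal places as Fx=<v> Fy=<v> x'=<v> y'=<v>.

Fx=2.0000 Fy=-4.6157 x'=-9.7500 y'=-1.5770

F_att = 1/2·(g−p) = 1/2·(4,-9) = (2.0000,-4.5000)
o1: d²=464 > ρ²=61 → inactive
o2: d²=36 ≤ ρ²=61; F_rep = 25·(0,-6)/36² = (0.0000,-0.1157)
o3: d²=97 > ρ²=61 → inactive
F = F_att + ΣF_rep = (2.0000,-4.6157)
p' = p + 1/8·F = (-9.7500,-1.5770)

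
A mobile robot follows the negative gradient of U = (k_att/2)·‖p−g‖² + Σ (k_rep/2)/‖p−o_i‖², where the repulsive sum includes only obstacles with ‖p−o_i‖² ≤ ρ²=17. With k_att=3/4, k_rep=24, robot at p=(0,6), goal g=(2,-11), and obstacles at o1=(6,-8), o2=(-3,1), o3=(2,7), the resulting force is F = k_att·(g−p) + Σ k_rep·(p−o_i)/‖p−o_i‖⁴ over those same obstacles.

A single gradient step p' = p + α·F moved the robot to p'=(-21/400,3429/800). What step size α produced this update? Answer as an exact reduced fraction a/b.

α = 1/8

F_att = 3/4·(g−p) = 3/4·(2,-17) = (1.5000,-12.7500)
o1: d²=232 > ρ²=17 → inactive
o2: d²=34 > ρ²=17 → inactive
o3: d²=5 ≤ ρ²=17; F_rep = 24·(-2,-1)/5² = (-1.9200,-0.9600)
F = F_att + ΣF_rep = (-0.4200,-13.7100)
Δp = p'−p = (-0.0525,-1.7138); α = Δx/Fx = (-21/400) / (-21/50) = 1/8
check: Δy/Fy = (-1371/800) / (-1371/100) = 1/8 ✓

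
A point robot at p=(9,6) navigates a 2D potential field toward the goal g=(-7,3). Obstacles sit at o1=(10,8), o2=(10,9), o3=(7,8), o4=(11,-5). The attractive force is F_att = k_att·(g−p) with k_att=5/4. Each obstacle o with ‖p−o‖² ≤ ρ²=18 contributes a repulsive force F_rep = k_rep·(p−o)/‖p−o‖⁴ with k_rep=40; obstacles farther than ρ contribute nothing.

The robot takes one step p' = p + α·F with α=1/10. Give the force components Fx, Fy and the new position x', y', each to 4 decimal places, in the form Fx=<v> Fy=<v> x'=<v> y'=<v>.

F_att = 5/4·(g−p) = 5/4·(-16,-3) = (-20.0000,-3.7500)
o1: d²=5 ≤ ρ²=18; F_rep = 40·(-1,-2)/5² = (-1.6000,-3.2000)
o2: d²=10 ≤ ρ²=18; F_rep = 40·(-1,-3)/10² = (-0.4000,-1.2000)
o3: d²=8 ≤ ρ²=18; F_rep = 40·(2,-2)/8² = (1.2500,-1.2500)
o4: d²=125 > ρ²=18 → inactive
F = F_att + ΣF_rep = (-20.7500,-9.4000)
p' = p + 1/10·F = (6.9250,5.0600)

Fx=-20.7500 Fy=-9.4000 x'=6.9250 y'=5.0600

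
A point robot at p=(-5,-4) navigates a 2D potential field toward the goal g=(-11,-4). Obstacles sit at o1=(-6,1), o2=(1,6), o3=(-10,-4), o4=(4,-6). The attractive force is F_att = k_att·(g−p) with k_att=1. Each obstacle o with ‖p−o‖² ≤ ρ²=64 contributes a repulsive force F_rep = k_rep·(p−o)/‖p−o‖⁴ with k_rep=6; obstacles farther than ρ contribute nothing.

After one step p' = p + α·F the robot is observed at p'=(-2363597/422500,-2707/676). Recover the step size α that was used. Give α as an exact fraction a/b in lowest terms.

F_att = 1·(g−p) = 1·(-6,0) = (-6.0000,0.0000)
o1: d²=26 ≤ ρ²=64; F_rep = 6·(1,-5)/26² = (0.0089,-0.0444)
o2: d²=136 > ρ²=64 → inactive
o3: d²=25 ≤ ρ²=64; F_rep = 6·(5,0)/25² = (0.0480,0.0000)
o4: d²=85 > ρ²=64 → inactive
F = F_att + ΣF_rep = (-5.9431,-0.0444)
Δp = p'−p = (-0.5943,-0.0044); α = Δx/Fx = (-251097/422500) / (-251097/42250) = 1/10
check: Δy/Fy = (-3/676) / (-15/338) = 1/10 ✓

α = 1/10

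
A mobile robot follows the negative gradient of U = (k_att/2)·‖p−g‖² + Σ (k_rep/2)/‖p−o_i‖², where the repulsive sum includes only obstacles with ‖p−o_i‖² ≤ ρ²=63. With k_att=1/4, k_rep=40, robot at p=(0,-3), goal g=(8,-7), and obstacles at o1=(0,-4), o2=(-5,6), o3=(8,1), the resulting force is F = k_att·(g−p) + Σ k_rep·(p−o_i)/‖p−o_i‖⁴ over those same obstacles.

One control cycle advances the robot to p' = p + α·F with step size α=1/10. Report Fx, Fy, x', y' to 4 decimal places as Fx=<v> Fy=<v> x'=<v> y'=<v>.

F_att = 1/4·(g−p) = 1/4·(8,-4) = (2.0000,-1.0000)
o1: d²=1 ≤ ρ²=63; F_rep = 40·(0,1)/1² = (0.0000,40.0000)
o2: d²=106 > ρ²=63 → inactive
o3: d²=80 > ρ²=63 → inactive
F = F_att + ΣF_rep = (2.0000,39.0000)
p' = p + 1/10·F = (0.2000,0.9000)

Fx=2.0000 Fy=39.0000 x'=0.2000 y'=0.9000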